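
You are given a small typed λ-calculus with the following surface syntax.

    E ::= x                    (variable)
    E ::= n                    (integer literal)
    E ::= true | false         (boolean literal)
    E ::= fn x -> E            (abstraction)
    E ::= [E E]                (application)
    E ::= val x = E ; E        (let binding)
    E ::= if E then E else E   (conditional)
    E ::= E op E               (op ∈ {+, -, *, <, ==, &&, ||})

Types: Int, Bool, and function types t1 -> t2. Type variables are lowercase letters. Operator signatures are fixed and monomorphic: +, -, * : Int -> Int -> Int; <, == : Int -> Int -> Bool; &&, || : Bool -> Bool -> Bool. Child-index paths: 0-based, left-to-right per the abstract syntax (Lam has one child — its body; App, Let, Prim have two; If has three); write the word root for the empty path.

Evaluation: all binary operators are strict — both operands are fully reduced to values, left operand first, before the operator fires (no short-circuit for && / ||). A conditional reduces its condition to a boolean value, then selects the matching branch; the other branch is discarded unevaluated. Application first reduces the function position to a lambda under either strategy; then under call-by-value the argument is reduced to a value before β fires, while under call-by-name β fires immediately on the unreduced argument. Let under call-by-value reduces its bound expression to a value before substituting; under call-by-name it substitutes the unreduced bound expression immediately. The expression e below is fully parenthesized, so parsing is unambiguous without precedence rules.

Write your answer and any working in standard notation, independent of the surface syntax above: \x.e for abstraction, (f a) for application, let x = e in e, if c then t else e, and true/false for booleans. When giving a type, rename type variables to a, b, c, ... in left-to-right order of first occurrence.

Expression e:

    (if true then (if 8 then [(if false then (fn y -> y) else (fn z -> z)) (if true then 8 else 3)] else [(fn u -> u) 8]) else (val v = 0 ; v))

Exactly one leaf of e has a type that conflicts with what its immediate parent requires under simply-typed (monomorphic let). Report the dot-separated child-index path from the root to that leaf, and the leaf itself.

Answer: 1.0 : 8

Trace:
  unify Bool ~ Bool
  unify Int ~ Bool
  FAIL: mismatch Int ~ Bool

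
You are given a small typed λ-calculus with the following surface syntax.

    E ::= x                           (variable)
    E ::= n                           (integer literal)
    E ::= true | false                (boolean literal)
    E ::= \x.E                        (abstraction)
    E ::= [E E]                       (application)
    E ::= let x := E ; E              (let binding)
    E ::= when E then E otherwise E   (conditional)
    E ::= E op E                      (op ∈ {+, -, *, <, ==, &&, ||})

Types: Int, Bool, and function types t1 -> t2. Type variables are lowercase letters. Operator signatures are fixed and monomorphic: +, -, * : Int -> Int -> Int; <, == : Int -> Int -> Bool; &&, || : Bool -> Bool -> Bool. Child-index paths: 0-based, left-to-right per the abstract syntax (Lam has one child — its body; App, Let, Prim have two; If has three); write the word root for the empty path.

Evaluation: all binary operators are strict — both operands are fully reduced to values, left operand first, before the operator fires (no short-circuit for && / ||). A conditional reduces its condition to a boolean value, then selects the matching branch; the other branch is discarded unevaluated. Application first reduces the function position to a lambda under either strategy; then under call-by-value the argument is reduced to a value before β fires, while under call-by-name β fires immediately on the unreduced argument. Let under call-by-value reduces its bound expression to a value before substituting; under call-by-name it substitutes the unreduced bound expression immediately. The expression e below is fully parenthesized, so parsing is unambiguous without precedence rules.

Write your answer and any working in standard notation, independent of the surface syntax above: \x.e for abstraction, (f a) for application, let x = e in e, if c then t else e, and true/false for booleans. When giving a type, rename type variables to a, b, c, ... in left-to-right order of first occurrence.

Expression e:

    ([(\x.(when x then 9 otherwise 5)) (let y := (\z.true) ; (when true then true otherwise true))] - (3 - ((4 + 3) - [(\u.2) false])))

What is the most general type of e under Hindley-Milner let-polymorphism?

Answer: Int

Derivation:
x : a
  unify a ~ Bool
  unify Int ~ Int
\x._ : Bool -> Int
\z._ : b -> Bool
let y : forall. b -> Bool
  unify Bool ~ Bool
  unify Bool ~ Bool
  unify Bool -> Int ~ Bool -> c
  unify Bool ~ Bool
  unify Int ~ c
_ _ : Int
  unify Int ~ Int
  unify Int ~ Int
  unify Int ~ Int
  unify Int ~ Int
  unify Int ~ Int
\u._ : d -> Int
  unify d -> Int ~ Bool -> e
  unify d ~ Bool
  unify Int ~ e
_ _ : Int
  unify Int ~ Int
  unify Int ~ Int
  unify Int ~ Int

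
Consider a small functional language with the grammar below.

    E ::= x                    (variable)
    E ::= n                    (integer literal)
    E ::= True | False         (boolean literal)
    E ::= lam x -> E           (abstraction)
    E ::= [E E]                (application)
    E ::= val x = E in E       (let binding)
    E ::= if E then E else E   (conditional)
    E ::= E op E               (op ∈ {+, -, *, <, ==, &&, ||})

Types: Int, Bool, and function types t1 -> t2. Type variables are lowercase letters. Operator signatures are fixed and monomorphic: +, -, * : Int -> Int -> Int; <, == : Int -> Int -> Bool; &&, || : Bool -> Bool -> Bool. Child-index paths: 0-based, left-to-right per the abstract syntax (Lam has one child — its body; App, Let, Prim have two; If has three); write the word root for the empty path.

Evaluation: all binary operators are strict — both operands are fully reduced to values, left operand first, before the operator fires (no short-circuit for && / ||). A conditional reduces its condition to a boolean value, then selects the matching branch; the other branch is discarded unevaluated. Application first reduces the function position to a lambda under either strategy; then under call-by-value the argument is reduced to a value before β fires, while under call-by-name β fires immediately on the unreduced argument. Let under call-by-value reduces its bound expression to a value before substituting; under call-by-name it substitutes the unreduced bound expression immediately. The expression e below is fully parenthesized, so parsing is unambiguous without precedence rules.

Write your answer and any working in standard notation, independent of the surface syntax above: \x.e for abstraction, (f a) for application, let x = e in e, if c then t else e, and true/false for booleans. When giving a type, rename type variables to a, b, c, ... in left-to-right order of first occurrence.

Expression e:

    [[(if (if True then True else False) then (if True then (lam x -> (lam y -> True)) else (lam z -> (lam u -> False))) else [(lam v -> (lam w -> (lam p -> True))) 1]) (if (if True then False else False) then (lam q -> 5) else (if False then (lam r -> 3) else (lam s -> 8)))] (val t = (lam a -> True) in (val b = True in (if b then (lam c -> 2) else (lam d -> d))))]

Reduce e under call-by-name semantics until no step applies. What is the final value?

Derivation:
step 0: (((if (if true then true else false) then (if true then (\x.(\y.true)) else (\z.(\u.false))) else ((\v.(\w.(\p.true))) 1)) (if (if true then false else false) then (\q.5) else (if false then (\r.3) else (\s.8)))) (let t = (\a.true) in (let b = true in (if b then (\c.2) else (\d.d)))))
step 1: [if@0.0.0] (((if true then (if true then (\x.(\y.true)) else (\z.(\u.false))) else ((\v.(\w.(\p.true))) 1)) (if (if true then false else false) then (\q.5) else (if false then (\r.3) else (\s.8)))) (let t = (\a.true) in (let b = true in (if b then (\c.2) else (\d.d)))))
step 2: [if@0.0] (((if true then (\x.(\y.true)) else (\z.(\u.false))) (if (if true then false else false) then (\q.5) else (if false then (\r.3) else (\s.8)))) (let t = (\a.true) in (let b = true in (if b then (\c.2) else (\d.d)))))
step 3: [if@0.0] (((\x.(\y.true)) (if (if true then false else false) then (\q.5) else (if false then (\r.3) else (\s.8)))) (let t = (\a.true) in (let b = true in (if b then (\c.2) else (\d.d)))))
step 4: [beta@0] ((\y.true) (let t = (\a.true) in (let b = true in (if b then (\c.2) else (\d.d)))))
step 5: [beta@root] true

Answer: true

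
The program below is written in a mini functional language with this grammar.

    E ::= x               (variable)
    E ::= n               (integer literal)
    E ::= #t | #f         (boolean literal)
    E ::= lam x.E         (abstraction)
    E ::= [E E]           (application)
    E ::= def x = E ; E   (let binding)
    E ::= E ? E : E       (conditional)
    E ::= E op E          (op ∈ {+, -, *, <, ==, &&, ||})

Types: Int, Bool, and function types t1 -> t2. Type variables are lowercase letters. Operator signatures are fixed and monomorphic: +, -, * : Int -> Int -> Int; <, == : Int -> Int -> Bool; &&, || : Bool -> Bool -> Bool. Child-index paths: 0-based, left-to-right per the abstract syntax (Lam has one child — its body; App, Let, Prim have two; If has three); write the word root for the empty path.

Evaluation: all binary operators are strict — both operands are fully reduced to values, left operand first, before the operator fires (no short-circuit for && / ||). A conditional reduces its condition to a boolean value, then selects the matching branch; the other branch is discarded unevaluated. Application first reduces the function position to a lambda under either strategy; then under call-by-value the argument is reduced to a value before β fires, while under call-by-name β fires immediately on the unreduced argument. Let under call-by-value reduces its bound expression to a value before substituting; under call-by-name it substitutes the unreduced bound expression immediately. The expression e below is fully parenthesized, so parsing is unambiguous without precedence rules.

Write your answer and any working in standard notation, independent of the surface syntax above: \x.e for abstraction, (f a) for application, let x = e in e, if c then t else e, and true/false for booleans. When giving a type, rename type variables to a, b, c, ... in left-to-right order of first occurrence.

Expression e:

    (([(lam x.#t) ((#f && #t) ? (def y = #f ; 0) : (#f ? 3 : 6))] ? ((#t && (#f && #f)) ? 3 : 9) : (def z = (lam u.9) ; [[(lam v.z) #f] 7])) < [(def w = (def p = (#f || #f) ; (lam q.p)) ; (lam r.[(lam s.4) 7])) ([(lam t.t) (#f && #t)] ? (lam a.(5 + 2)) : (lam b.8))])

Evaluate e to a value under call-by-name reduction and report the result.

Answer: false

Trace:
step 0: ((if ((\x.true) (if (false && true) then (let y = false in 0) else (if false then 3 else 6))) then (if (true && (false && false)) then 3 else 9) else (let z = (\u.9) in (((\v.z) false) 7))) < ((let w = (let p = (false || false) in (\q.p)) in (\r.((\s.4) 7))) (if ((\t.t) (false && true)) then (\a.(5 + 2)) else (\b.8))))
step 1: [beta@0.0] ((if true then (if (true && (false && false)) then 3 else 9) else (let z = (\u.9) in (((\v.z) false) 7))) < ((let w = (let p = (false || false) in (\q.p)) in (\r.((\s.4) 7))) (if ((\t.t) (false && true)) then (\a.(5 + 2)) else (\b.8))))
step 2: [if@0] ((if (true && (false && false)) then 3 else 9) < ((let w = (let p = (false || false) in (\q.p)) in (\r.((\s.4) 7))) (if ((\t.t) (false && true)) then (\a.(5 + 2)) else (\b.8))))
step 3: [delta@0.0.1] ((if (true && false) then 3 else 9) < ((let w = (let p = (false || false) in (\q.p)) in (\r.((\s.4) 7))) (if ((\t.t) (false && true)) then (\a.(5 + 2)) else (\b.8))))
step 4: [delta@0.0] ((if false then 3 else 9) < ((let w = (let p = (false || false) in (\q.p)) in (\r.((\s.4) 7))) (if ((\t.t) (false && true)) then (\a.(5 + 2)) else (\b.8))))
step 5: [if@0] (9 < ((let w = (let p = (false || false) in (\q.p)) in (\r.((\s.4) 7))) (if ((\t.t) (false && true)) then (\a.(5 + 2)) else (\b.8))))
step 6: [let@1.0] (9 < ((\r.((\s.4) 7)) (if ((\t.t) (false && true)) then (\a.(5 + 2)) else (\b.8))))
step 7: [beta@1] (9 < ((\s.4) 7))
step 8: [beta@1] (9 < 4)
step 9: [delta@root] false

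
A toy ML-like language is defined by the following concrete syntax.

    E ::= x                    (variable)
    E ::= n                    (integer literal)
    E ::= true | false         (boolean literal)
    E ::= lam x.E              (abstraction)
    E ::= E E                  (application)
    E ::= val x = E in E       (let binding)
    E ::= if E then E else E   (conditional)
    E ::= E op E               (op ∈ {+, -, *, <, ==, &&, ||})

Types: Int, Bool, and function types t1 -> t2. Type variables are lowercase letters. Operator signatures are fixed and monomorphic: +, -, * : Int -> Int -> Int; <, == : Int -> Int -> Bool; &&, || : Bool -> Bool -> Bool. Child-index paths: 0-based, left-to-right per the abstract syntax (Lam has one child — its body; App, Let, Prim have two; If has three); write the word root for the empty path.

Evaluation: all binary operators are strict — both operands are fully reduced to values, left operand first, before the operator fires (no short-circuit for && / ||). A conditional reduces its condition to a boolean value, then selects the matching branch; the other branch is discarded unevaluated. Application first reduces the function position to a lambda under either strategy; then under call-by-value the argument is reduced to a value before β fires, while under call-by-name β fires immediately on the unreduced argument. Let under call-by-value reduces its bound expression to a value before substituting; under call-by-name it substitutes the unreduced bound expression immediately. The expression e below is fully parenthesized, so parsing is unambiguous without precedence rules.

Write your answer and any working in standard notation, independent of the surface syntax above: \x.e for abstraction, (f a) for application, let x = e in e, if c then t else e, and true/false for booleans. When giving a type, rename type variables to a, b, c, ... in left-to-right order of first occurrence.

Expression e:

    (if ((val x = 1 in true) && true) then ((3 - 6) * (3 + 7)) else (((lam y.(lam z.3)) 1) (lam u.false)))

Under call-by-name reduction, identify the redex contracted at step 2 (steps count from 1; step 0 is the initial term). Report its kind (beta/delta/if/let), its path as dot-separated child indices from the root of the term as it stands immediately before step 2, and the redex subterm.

Answer: delta at 0 : (true && true)

Trace:
step 0: (if ((let x = 1 in true) && true) then ((3 - 6) * (3 + 7)) else (((\y.(\z.3)) 1) (\u.false)))
step 1: [let@0.0] (if (true && true) then ((3 - 6) * (3 + 7)) else (((\y.(\z.3)) 1) (\u.false)))
step 2: [delta@0] (if true then ((3 - 6) * (3 + 7)) else (((\y.(\z.3)) 1) (\u.false)))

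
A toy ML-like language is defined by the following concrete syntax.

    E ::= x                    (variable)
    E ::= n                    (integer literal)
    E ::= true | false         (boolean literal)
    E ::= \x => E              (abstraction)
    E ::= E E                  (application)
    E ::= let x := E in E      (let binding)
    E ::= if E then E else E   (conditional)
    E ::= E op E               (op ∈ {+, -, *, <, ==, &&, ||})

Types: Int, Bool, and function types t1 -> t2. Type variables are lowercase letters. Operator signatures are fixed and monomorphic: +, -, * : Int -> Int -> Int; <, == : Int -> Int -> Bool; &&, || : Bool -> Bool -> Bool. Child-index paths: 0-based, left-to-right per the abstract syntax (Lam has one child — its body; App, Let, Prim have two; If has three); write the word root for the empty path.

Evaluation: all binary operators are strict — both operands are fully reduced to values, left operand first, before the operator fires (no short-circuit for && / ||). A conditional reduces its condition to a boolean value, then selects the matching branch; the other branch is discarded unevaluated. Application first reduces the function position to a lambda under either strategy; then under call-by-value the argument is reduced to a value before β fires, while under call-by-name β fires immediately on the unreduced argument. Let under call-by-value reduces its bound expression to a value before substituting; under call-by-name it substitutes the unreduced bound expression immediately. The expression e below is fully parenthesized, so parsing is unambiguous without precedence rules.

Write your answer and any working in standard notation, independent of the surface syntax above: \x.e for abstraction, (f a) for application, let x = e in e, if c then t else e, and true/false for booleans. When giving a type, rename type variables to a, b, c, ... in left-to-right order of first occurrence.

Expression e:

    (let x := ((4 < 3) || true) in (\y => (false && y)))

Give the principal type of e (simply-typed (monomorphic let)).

Trace:
  unify Int ~ Int
  unify Int ~ Int
  unify Bool ~ Bool
  unify Bool ~ Bool
let x : Bool
  unify Bool ~ Bool
y : a
  unify a ~ Bool
\y._ : Bool -> Bool

Answer: Bool -> Bool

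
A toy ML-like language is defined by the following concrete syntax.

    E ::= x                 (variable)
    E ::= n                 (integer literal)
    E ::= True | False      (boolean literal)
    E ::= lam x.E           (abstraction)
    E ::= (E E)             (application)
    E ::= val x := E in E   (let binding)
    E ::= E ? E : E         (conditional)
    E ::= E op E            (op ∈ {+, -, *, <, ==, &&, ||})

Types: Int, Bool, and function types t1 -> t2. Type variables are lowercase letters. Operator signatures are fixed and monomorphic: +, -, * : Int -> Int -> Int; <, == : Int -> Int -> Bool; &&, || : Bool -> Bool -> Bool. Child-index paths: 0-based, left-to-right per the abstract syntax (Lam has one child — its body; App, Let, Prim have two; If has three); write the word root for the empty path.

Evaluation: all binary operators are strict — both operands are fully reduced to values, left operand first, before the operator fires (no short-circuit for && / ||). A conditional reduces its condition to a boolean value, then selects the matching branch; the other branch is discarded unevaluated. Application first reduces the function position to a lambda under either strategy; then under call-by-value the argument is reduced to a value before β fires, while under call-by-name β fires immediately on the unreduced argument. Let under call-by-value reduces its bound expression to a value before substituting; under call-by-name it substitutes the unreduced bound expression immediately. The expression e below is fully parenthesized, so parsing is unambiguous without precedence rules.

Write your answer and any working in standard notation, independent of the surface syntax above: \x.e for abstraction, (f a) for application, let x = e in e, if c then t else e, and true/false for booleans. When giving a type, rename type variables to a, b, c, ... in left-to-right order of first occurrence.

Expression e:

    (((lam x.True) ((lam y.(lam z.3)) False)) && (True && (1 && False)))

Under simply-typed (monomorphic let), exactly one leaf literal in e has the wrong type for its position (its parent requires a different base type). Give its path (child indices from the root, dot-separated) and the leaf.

Working:
\x._ : a -> Bool
\z._ : c -> Int
\y._ : b -> c -> Int
  unify b -> c -> Int ~ Bool -> d
  unify b ~ Bool
  unify c -> Int ~ d
_ _ : c -> Int
  unify a -> Bool ~ (c -> Int) -> e
  unify a ~ c -> Int
  unify Bool ~ e
_ _ : Bool
  unify Bool ~ Bool
  unify Bool ~ Bool
  unify Int ~ Bool
  FAIL: mismatch Int ~ Bool

Answer: 1.1.0 : 1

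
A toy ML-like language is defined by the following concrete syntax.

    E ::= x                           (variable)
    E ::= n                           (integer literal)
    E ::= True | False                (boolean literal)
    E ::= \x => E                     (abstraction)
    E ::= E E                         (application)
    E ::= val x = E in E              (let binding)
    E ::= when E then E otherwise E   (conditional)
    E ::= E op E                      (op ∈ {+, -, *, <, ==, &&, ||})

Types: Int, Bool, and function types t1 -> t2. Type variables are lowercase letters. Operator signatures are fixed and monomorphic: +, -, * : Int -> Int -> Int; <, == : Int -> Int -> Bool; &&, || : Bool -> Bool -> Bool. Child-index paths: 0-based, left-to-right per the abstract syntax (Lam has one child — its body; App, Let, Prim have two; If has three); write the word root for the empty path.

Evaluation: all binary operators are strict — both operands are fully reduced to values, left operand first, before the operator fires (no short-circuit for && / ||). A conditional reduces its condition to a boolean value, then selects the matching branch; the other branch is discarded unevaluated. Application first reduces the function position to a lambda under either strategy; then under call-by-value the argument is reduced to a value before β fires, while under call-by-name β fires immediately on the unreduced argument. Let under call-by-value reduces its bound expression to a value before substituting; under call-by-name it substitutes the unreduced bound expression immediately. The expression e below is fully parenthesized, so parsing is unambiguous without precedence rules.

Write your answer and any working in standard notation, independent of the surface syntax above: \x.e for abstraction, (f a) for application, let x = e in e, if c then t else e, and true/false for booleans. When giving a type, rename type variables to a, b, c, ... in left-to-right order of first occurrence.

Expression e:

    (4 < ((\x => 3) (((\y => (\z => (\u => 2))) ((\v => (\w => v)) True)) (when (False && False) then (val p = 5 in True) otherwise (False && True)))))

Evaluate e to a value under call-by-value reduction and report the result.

Answer: false

Trace:
step 0: (4 < ((\x.3) (((\y.(\z.(\u.2))) ((\v.(\w.v)) true)) (if (false && false) then (let p = 5 in true) else (false && true)))))
step 1: [beta@1.1.0.1] (4 < ((\x.3) (((\y.(\z.(\u.2))) (\w.true)) (if (false && false) then (let p = 5 in true) else (false && true)))))
step 2: [beta@1.1.0] (4 < ((\x.3) ((\z.(\u.2)) (if (false && false) then (let p = 5 in true) else (false && true)))))
step 3: [delta@1.1.1.0] (4 < ((\x.3) ((\z.(\u.2)) (if false then (let p = 5 in true) else (false && true)))))
step 4: [if@1.1.1] (4 < ((\x.3) ((\z.(\u.2)) (false && true))))
step 5: [delta@1.1.1] (4 < ((\x.3) ((\z.(\u.2)) false)))
step 6: [beta@1.1] (4 < ((\x.3) (\u.2)))
step 7: [beta@1] (4 < 3)
step 8: [delta@root] false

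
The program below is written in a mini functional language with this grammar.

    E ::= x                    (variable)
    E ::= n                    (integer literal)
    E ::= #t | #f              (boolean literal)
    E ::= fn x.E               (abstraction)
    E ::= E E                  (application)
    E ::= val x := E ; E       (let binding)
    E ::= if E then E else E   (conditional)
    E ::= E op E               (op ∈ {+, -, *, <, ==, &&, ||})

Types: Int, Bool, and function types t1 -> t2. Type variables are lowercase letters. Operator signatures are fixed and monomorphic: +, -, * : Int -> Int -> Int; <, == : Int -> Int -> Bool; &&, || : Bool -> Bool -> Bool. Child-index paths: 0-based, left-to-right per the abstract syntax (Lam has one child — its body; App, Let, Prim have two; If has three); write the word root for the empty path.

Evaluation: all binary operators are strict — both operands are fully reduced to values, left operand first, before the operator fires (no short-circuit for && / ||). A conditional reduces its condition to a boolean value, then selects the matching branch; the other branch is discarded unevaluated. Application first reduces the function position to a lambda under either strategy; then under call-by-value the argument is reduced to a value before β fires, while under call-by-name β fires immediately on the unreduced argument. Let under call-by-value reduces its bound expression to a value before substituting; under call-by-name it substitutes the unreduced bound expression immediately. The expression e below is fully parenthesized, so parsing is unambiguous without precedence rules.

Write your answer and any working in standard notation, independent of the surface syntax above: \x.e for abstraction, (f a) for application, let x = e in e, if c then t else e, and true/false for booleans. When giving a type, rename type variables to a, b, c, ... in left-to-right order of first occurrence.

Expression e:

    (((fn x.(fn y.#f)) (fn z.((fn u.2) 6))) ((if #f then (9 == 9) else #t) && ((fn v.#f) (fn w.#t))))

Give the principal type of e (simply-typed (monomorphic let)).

Answer: Bool

Derivation:
\y._ : b -> Bool
\x._ : a -> b -> Bool
\u._ : d -> Int
  unify d -> Int ~ Int -> e
  unify d ~ Int
  unify Int ~ e
_ _ : Int
\z._ : c -> Int
  unify a -> b -> Bool ~ (c -> Int) -> f
  unify a ~ c -> Int
  unify b -> Bool ~ f
_ _ : b -> Bool
  unify Bool ~ Bool
  unify Int ~ Int
  unify Int ~ Int
  unify Bool ~ Bool
  unify Bool ~ Bool
\v._ : g -> Bool
\w._ : h -> Bool
  unify g -> Bool ~ (h -> Bool) -> i
  unify g ~ h -> Bool
  unify Bool ~ i
_ _ : Bool
  unify Bool ~ Bool
  unify b -> Bool ~ Bool -> j
  unify b ~ Bool
  unify Bool ~ j
_ _ : Bool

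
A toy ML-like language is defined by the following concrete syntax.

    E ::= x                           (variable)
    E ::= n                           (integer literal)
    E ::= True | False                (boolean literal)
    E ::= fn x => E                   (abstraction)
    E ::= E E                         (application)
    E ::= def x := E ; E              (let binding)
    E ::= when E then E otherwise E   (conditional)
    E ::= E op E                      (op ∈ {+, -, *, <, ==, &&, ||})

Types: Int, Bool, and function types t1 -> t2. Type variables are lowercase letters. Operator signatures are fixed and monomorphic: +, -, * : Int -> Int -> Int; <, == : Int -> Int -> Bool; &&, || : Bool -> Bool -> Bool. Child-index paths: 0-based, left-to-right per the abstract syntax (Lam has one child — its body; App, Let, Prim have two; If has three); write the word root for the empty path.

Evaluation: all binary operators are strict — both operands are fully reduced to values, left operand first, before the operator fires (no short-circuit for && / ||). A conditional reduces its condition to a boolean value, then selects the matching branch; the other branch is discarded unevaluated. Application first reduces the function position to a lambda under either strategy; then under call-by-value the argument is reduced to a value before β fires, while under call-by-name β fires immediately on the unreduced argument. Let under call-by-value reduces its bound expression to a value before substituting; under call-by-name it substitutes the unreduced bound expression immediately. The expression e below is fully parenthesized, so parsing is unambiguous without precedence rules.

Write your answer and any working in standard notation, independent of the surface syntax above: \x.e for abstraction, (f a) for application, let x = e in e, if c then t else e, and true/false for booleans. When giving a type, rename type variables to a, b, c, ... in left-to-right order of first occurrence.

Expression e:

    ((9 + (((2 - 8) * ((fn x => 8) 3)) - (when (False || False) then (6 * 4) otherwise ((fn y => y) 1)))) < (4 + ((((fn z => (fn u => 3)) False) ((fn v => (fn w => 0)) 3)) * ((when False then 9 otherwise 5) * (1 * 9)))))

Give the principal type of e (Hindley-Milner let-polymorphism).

Answer: Bool

Derivation:
  unify Int ~ Int
  unify Int ~ Int
  unify Int ~ Int
  unify Int ~ Int
\x._ : a -> Int
  unify a -> Int ~ Int -> b
  unify a ~ Int
  unify Int ~ b
_ _ : Int
  unify Int ~ Int
  unify Int ~ Int
  unify Bool ~ Bool
  unify Bool ~ Bool
  unify Bool ~ Bool
  unify Int ~ Int
  unify Int ~ Int
y : c
\y._ : c -> c
  unify c -> c ~ Int -> d
  unify c ~ Int
  unify Int ~ d
_ _ : Int
  unify Int ~ Int
  unify Int ~ Int
  unify Int ~ Int
  unify Int ~ Int
  unify Int ~ Int
\u._ : f -> Int
\z._ : e -> f -> Int
  unify e -> f -> Int ~ Bool -> g
  unify e ~ Bool
  unify f -> Int ~ g
_ _ : f -> Int
\w._ : i -> Int
\v._ : h -> i -> Int
  unify h -> i -> Int ~ Int -> j
  unify h ~ Int
  unify i -> Int ~ j
_ _ : i -> Int
  unify f -> Int ~ (i -> Int) -> k
  unify f ~ i -> Int
  unify Int ~ k
_ _ : Int
  unify Int ~ Int
  unify Bool ~ Bool
  unify Int ~ Int
  unify Int ~ Int
  unify Int ~ Int
  unify Int ~ Int
  unify Int ~ Int
  unify Int ~ Int
  unify Int ~ Int
  unify Int ~ Int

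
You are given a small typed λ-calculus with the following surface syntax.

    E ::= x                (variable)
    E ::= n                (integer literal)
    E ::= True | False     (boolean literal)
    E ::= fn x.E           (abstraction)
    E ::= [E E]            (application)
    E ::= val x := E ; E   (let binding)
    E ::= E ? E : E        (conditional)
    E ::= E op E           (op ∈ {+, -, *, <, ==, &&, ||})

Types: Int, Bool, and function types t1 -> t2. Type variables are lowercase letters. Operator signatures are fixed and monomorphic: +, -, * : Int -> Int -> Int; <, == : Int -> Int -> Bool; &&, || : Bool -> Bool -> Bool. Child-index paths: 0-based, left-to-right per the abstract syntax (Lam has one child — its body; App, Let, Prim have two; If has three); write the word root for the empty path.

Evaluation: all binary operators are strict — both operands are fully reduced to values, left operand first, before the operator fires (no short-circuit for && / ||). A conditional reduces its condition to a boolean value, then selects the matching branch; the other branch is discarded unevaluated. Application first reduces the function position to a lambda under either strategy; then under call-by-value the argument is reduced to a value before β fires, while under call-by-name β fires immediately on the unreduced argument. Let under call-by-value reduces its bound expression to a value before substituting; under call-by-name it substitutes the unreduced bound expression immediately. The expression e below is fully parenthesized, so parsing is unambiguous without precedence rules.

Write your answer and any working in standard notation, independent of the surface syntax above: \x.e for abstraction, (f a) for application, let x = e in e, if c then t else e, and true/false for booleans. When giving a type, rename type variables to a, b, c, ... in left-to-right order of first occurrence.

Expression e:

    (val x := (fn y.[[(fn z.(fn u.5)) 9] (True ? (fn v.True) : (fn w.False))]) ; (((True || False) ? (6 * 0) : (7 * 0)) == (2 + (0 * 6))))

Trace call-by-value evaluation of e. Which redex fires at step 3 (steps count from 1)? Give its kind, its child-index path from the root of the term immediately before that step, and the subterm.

Derivation:
step 0: (let x = (\y.(((\z.(\u.5)) 9) (if true then (\v.true) else (\w.false)))) in ((if (true || false) then (6 * 0) else (7 * 0)) == (2 + (0 * 6))))
step 1: [let@root] ((if (true || false) then (6 * 0) else (7 * 0)) == (2 + (0 * 6)))
step 2: [delta@0.0] ((if true then (6 * 0) else (7 * 0)) == (2 + (0 * 6)))
step 3: [if@0] ((6 * 0) == (2 + (0 * 6)))

Answer: if at 0 : (if true then (6 * 0) else (7 * 0))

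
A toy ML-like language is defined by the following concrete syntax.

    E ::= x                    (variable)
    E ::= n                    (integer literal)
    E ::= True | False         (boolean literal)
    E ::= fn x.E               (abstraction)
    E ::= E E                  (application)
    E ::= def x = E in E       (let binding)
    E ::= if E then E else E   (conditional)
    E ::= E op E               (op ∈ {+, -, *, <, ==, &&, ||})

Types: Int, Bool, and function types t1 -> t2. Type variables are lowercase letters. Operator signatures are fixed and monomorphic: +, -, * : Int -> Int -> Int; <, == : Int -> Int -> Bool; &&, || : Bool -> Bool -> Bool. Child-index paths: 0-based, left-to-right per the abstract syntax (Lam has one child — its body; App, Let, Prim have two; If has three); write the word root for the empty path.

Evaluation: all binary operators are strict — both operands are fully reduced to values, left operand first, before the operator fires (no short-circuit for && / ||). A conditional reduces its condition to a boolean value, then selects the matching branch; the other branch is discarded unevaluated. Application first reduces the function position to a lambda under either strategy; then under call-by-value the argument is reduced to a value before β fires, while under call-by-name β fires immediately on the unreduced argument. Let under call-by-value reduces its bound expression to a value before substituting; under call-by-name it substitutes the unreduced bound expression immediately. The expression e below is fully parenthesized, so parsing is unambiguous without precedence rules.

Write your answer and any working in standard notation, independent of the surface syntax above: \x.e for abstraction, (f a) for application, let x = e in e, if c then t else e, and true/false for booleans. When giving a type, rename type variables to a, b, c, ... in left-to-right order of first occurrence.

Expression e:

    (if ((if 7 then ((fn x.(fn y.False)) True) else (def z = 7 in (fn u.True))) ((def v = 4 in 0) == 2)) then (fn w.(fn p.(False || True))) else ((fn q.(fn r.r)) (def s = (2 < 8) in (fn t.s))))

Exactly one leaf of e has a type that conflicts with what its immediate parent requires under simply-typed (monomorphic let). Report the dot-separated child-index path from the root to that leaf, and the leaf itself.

Answer: 0.0.0 : 7

Working:
  unify Int ~ Bool
  FAIL: mismatch Int ~ Bool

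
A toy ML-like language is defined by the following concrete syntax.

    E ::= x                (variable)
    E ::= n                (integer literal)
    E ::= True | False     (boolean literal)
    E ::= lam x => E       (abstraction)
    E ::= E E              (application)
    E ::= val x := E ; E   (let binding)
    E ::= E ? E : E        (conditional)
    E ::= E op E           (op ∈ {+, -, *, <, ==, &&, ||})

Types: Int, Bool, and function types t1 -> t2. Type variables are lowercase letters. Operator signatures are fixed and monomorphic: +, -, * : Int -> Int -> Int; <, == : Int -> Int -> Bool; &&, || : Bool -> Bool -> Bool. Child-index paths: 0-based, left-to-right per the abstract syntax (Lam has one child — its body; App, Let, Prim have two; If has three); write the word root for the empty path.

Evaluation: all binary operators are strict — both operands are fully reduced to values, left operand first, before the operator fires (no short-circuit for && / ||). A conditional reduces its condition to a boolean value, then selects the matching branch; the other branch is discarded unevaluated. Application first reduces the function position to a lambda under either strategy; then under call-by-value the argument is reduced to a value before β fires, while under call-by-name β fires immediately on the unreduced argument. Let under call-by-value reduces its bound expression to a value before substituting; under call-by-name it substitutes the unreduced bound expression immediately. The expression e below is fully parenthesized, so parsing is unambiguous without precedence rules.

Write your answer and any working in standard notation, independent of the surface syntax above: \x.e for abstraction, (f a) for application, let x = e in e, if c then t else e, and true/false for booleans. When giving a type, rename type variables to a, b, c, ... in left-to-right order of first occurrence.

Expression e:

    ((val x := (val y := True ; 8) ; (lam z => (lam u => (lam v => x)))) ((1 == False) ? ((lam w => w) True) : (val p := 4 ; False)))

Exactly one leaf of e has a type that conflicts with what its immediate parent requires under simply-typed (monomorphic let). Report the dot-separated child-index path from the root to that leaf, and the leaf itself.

Answer: 1.0.1 : false

Derivation:
let y : Bool
let x : Int
x : Int
\v._ : c -> Int
\u._ : b -> c -> Int
\z._ : a -> b -> c -> Int
  unify Int ~ Int
  unify Bool ~ Int
  FAIL: mismatch Bool ~ Int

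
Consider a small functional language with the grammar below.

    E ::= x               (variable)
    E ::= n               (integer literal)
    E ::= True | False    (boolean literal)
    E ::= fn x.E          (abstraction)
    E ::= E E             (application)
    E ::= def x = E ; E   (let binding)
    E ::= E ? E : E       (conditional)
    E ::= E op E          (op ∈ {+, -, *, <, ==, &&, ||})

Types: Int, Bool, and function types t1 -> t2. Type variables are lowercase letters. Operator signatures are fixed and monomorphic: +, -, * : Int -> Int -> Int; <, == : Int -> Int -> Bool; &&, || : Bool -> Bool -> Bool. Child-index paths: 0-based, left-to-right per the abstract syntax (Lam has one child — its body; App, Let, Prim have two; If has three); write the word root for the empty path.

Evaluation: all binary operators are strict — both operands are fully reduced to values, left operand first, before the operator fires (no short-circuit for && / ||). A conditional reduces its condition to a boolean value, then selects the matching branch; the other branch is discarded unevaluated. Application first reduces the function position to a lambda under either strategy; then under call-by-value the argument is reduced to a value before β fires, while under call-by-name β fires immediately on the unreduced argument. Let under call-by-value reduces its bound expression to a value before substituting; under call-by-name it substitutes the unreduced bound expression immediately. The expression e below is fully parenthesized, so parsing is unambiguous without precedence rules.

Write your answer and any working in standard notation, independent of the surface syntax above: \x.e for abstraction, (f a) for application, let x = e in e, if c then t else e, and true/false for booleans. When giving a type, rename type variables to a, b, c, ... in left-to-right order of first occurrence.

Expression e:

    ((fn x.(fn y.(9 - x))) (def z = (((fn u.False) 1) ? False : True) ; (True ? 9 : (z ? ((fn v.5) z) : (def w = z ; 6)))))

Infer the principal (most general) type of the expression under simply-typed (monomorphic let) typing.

Derivation:
  unify Int ~ Int
x : a
  unify a ~ Int
\y._ : b -> Int
\x._ : Int -> b -> Int
\u._ : c -> Bool
  unify c -> Bool ~ Int -> d
  unify c ~ Int
  unify Bool ~ d
_ _ : Bool
  unify Bool ~ Bool
  unify Bool ~ Bool
let z : Bool
  unify Bool ~ Bool
z : Bool
  unify Bool ~ Bool
\v._ : e -> Int
z : Bool
  unify e -> Int ~ Bool -> f
  unify e ~ Bool
  unify Int ~ f
_ _ : Int
z : Bool
let w : Bool
  unify Int ~ Int
  unify Int ~ Int
  unify Int -> b -> Int ~ Int -> g
  unify Int ~ Int
  unify b -> Int ~ g
_ _ : b -> Int

Answer: a -> Int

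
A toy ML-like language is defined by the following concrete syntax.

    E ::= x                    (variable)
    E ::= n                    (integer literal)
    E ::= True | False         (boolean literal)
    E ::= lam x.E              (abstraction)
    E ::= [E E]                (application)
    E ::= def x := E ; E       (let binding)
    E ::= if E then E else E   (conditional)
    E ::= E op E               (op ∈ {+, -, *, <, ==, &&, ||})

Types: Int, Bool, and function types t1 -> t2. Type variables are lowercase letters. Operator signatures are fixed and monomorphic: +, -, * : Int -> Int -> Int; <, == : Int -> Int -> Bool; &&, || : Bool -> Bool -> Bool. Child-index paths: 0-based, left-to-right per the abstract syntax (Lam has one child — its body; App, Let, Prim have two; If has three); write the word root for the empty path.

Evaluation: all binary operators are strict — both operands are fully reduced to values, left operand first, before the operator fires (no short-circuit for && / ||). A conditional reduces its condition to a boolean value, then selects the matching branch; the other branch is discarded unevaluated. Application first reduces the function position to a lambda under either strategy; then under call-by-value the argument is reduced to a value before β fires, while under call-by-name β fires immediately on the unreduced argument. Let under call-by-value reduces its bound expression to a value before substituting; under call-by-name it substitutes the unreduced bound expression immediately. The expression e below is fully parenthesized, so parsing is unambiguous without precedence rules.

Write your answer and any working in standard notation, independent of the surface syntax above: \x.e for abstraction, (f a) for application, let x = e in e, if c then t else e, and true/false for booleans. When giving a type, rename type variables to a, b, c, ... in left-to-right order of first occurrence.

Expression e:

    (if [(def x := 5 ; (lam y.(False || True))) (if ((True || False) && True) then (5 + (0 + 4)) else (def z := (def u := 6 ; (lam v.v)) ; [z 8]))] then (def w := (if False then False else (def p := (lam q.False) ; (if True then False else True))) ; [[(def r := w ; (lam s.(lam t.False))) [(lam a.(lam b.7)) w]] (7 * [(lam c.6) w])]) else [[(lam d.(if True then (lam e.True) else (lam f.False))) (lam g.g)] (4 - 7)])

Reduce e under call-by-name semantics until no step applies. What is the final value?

Answer: false

Trace:
step 0: (if ((let x = 5 in (\y.(false || true))) (if ((true || false) && true) then (5 + (0 + 4)) else (let z = (let u = 6 in (\v.v)) in (z 8)))) then (let w = (if false then false else (let p = (\q.false) in (if true then false else true))) in (((let r = w in (\s.(\t.false))) ((\a.(\b.7)) w)) (7 * ((\c.6) w)))) else (((\d.(if true then (\e.true) else (\f.false))) (\g.g)) (4 - 7)))
step 1: [let@0.0] (if ((\y.(false || true)) (if ((true || false) && true) then (5 + (0 + 4)) else (let z = (let u = 6 in (\v.v)) in (z 8)))) then (let w = (if false then false else (let p = (\q.false) in (if true then false else true))) in (((let r = w in (\s.(\t.false))) ((\a.(\b.7)) w)) (7 * ((\c.6) w)))) else (((\d.(if true then (\e.true) else (\f.false))) (\g.g)) (4 - 7)))
step 2: [beta@0] (if (false || true) then (let w = (if false then false else (let p = (\q.false) in (if true then false else true))) in (((let r = w in (\s.(\t.false))) ((\a.(\b.7)) w)) (7 * ((\c.6) w)))) else (((\d.(if true then (\e.true) else (\f.false))) (\g.g)) (4 - 7)))
step 3: [delta@0] (if true then (let w = (if false then false else (let p = (\q.false) in (if true then false else true))) in (((let r = w in (\s.(\t.false))) ((\a.(\b.7)) w)) (7 * ((\c.6) w)))) else (((\d.(if true then (\e.true) else (\f.false))) (\g.g)) (4 - 7)))
step 4: [if@root] (let w = (if false then false else (let p = (\q.false) in (if true then false else true))) in (((let r = w in (\s.(\t.false))) ((\a.(\b.7)) w)) (7 * ((\c.6) w))))
step 5: [let@root] (((let r = (if false then false else (let p = (\q.false) in (if true then false else true))) in (\s.(\t.false))) ((\a.(\b.7)) (if false then false else (let p = (\q.false) in (if true then false else true))))) (7 * ((\c.6) (if false then false else (let p = (\q.false) in (if true then false else true))))))
step 6: [let@0.0] (((\s.(\t.false)) ((\a.(\b.7)) (if false then false else (let p = (\q.false) in (if true then false else true))))) (7 * ((\c.6) (if false then false else (let p = (\q.false) in (if true then false else true))))))
step 7: [beta@0] ((\t.false) (7 * ((\c.6) (if false then false else (let p = (\q.false) in (if true then false else true))))))
step 8: [beta@root] false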